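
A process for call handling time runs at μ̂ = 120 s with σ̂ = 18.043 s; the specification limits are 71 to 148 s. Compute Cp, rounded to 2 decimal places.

0.71

Cp = (USL − LSL) / (6σ̂) = (148 − 71) / (6 × 18.043) = 77.0000 / 108.2580 = 0.7113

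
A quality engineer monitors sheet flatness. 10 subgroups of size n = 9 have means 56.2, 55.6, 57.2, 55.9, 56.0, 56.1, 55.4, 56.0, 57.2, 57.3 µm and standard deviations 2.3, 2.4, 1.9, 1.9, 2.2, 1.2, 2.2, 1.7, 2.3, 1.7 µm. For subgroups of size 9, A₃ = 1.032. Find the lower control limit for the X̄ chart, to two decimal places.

54.25

X̄̄ = (56.2 + 55.6 + 57.2 + 55.9 + 56.0 + 56.1 + 55.4 + 56.0 + 57.2 + 57.3) / 10 = 56.2900
s̄ = (2.3 + 2.4 + 1.9 + 1.9 + 2.2 + 1.2 + 2.2 + 1.7 + 2.3 + 1.7) / 10 = 1.9800
LCL = X̄̄ − A₃·s̄ = 56.2900 − 1.032 × 1.9800 = 54.2466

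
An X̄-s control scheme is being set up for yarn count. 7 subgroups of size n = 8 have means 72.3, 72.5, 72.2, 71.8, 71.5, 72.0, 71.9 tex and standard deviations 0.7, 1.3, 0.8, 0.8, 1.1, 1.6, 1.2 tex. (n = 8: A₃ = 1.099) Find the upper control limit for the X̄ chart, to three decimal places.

73.206

X̄̄ = (72.3 + 72.5 + 72.2 + 71.8 + 71.5 + 72.0 + 71.9) / 7 = 72.0286
s̄ = (0.7 + 1.3 + 0.8 + 0.8 + 1.1 + 1.6 + 1.2) / 7 = 1.0714
UCL = X̄̄ + A₃·s̄ = 72.0286 + 1.099 × 1.0714 = 73.2061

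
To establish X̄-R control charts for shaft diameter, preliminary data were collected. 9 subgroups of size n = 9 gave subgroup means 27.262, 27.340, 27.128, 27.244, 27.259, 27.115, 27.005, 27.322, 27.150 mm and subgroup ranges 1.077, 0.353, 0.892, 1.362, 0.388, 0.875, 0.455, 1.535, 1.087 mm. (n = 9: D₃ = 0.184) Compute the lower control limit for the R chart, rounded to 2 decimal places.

0.16

R̄ = (1.077 + 0.353 + 0.892 + 1.362 + 0.388 + 0.875 + 0.455 + 1.535 + 1.087) / 9 = 8.0240 / 9 = 0.8916
LCL_R = D₃·R̄ = 0.184 × 0.8916 = 0.1640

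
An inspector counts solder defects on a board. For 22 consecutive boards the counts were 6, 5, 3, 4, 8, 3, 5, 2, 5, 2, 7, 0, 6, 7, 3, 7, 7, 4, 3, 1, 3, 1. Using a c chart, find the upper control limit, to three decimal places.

10.317

c̄ = (6 + 5 + 3 + 4 + 8 + 3 + 5 + 2 + 5 + 2 + 7 + 0 + 6 + 7 + 3 + 7 + 7 + 4 + 3 + 1 + 3 + 1) / 22 = 92 / 22 = 4.1818
UCL = c̄ + 3√c̄ = 4.1818 + 3 × √4.1818 = 4.1818 + 3 × 2.0449 = 10.3167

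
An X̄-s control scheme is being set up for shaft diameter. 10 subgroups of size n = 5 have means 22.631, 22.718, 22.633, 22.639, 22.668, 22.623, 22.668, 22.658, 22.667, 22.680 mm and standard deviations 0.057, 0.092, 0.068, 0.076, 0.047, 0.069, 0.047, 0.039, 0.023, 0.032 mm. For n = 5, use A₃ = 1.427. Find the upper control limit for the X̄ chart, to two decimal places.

22.74

X̄̄ = (22.631 + 22.718 + 22.633 + 22.639 + 22.668 + 22.623 + 22.668 + 22.658 + 22.667 + 22.680) / 10 = 22.6585
s̄ = (0.057 + 0.092 + 0.068 + 0.076 + 0.047 + 0.069 + 0.047 + 0.039 + 0.023 + 0.032) / 10 = 0.0550
UCL = X̄̄ + A₃·s̄ = 22.6585 + 1.427 × 0.0550 = 22.7370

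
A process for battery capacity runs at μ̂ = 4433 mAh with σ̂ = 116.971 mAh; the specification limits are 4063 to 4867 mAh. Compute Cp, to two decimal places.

Cp = (USL − LSL) / (6σ̂) = (4867 − 4063) / (6 × 116.971) = 804.0000 / 701.8260 = 1.1456

1.15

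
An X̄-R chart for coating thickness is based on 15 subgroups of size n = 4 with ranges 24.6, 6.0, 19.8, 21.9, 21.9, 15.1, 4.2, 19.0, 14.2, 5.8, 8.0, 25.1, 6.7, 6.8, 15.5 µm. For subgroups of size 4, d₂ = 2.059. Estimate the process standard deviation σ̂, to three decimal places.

6.948

R̄ = (24.6 + 6.0 + 19.8 + 21.9 + 21.9 + 15.1 + 4.2 + 19.0 + 14.2 + 5.8 + 8.0 + 25.1 + 6.7 + 6.8 + 15.5) / 15 = 14.3067
σ̂ = R̄ / d₂ = 14.3067 / 2.059 = 6.9484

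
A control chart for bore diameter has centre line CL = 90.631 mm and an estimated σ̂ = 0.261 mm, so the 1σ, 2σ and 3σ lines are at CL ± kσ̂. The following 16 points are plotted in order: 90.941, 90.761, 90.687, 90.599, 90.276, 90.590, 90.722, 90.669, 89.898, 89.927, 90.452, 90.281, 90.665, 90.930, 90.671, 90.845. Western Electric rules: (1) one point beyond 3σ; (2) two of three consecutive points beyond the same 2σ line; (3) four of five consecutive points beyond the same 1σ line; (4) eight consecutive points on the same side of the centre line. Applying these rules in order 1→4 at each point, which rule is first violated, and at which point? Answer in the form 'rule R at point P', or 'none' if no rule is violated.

rule 2 at point 10

Zone of each point (C = within 1σ̂, B = 1σ̂–2σ̂, A = 2σ̂–3σ̂, * = beyond 3σ̂; sign = side of CL): 1:+B, 2:+C, 3:+C, 4:-C, 5:-B, 6:-C, 7:+C, 8:+C, 9:-A, 10:-A, 11:-C, 12:-B, 13:+C, 14:+B, 15:+C, 16:+C
Rule 2 (two of three consecutive points beyond the same 2σ limit) is satisfied at point 10.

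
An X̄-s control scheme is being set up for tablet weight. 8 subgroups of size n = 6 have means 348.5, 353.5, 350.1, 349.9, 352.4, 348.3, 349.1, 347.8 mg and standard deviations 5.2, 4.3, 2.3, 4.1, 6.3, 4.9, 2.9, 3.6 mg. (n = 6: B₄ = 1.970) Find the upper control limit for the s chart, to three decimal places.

8.274

s̄ = (5.2 + 4.3 + 2.3 + 4.1 + 6.3 + 4.9 + 2.9 + 3.6) / 8 = 4.2000
UCL_s = B₄·s̄ = 1.970 × 4.2000 = 8.2740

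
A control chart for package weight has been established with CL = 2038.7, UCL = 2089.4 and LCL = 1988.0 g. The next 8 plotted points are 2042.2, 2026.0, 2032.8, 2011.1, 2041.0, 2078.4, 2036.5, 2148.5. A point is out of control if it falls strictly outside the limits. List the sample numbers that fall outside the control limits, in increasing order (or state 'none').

8

Compare each point to [1988.0, 2089.4]: sample 8 = 2148.5 > UCL.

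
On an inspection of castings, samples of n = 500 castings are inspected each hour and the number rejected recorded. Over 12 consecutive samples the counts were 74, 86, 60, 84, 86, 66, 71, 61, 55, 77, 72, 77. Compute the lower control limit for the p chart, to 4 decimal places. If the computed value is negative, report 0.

p̄ = Σdᵢ / (k·n) = 869 / (12 × 500) = 0.14483
LCL = p̄ − 3·√(p̄(1−p̄)/n) = 0.14483 − 3 × 0.01574 = 0.09762

0.0976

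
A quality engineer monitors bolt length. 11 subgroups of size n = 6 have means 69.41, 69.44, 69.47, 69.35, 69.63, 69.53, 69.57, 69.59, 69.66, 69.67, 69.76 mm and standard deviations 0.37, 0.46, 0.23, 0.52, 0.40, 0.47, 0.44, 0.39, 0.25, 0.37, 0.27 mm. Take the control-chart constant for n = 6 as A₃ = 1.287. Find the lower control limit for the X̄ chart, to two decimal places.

X̄̄ = (69.41 + 69.44 + 69.47 + 69.35 + 69.63 + 69.53 + 69.57 + 69.59 + 69.66 + 69.67 + 69.76) / 11 = 69.5527
s̄ = (0.37 + 0.46 + 0.23 + 0.52 + 0.40 + 0.47 + 0.44 + 0.39 + 0.25 + 0.37 + 0.27) / 11 = 0.3791
LCL = X̄̄ − A₃·s̄ = 69.5527 − 1.287 × 0.3791 = 69.0648

69.06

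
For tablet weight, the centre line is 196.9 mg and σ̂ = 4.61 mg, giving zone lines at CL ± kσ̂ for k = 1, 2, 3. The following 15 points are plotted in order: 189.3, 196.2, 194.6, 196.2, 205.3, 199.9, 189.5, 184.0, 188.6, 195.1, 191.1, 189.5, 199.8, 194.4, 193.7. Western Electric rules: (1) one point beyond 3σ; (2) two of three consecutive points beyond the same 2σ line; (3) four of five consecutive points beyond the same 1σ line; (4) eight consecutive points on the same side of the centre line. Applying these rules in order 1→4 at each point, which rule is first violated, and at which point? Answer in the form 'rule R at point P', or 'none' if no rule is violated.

rule 3 at point 11

Zone of each point (C = within 1σ̂, B = 1σ̂–2σ̂, A = 2σ̂–3σ̂, * = beyond 3σ̂; sign = side of CL): 1:-B, 2:-C, 3:-C, 4:-C, 5:+B, 6:+C, 7:-B, 8:-A, 9:-B, 10:-C, 11:-B, 12:-B, 13:+C, 14:-C, 15:-C
Rule 3 (four of five consecutive points beyond the same 1σ limit) is satisfied at point 11.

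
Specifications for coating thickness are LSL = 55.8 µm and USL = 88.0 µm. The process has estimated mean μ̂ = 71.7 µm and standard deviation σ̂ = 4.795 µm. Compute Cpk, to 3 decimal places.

Cpu = (USL − μ̂) / (3σ̂) = (88.0 − 71.7) / (3 × 4.795) = 1.1331; Cpl = (μ̂ − LSL) / (3σ̂) = (71.7 − 55.8) / (3 × 4.795) = 1.1053; Cpk = min(Cpu, Cpl) = 1.1053

1.105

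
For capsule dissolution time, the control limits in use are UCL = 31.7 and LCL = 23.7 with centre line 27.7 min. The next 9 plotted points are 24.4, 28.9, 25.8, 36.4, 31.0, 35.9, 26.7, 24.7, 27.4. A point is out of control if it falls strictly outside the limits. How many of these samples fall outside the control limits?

Compare each point to [23.7, 31.7]: sample 4 = 36.4 > UCL; sample 6 = 35.9 > UCL.

2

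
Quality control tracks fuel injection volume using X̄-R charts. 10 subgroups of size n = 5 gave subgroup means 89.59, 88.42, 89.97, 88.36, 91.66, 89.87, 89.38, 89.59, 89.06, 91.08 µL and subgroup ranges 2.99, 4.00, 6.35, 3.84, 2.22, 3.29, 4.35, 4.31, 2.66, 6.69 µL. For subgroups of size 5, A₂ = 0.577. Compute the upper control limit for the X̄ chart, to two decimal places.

92.05

X̄̄ = (89.59 + 88.42 + 89.97 + 88.36 + 91.66 + 89.87 + 89.38 + 89.59 + 89.06 + 91.08) / 10 = 896.9800 / 10 = 89.6980
R̄ = (2.99 + 4.00 + 6.35 + 3.84 + 2.22 + 3.29 + 4.35 + 4.31 + 2.66 + 6.69) / 10 = 40.7000 / 10 = 4.0700
UCL = X̄̄ + A₂·R̄ = 89.6980 + 0.577 × 4.0700 = 92.0464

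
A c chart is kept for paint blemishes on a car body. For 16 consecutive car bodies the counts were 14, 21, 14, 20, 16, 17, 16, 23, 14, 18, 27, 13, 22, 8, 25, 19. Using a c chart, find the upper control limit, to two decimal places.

30.64

c̄ = (14 + 21 + 14 + 20 + 16 + 17 + 16 + 23 + 14 + 18 + 27 + 13 + 22 + 8 + 25 + 19) / 16 = 287 / 16 = 17.9375
UCL = c̄ + 3√c̄ = 17.9375 + 3 × √17.9375 = 17.9375 + 3 × 4.2353 = 30.6433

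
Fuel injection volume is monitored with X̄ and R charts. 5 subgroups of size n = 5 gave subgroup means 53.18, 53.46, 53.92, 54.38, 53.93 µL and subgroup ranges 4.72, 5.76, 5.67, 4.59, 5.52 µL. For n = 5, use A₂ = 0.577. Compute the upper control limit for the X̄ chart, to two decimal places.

X̄̄ = (53.18 + 53.46 + 53.92 + 54.38 + 53.93) / 5 = 268.8700 / 5 = 53.7740
R̄ = (4.72 + 5.76 + 5.67 + 4.59 + 5.52) / 5 = 26.2600 / 5 = 5.2520
UCL = X̄̄ + A₂·R̄ = 53.7740 + 0.577 × 5.2520 = 56.8044

56.80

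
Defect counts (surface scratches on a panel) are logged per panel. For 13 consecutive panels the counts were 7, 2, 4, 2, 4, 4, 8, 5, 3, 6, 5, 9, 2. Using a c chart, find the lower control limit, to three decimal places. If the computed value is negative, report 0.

c̄ = (7 + 2 + 4 + 2 + 4 + 4 + 8 + 5 + 3 + 6 + 5 + 9 + 2) / 13 = 61 / 13 = 4.6923
LCL = c̄ − 3√c̄ = 4.6923 − 3 × 2.1662 = -1.8062 → 0 (cannot be negative)

0.000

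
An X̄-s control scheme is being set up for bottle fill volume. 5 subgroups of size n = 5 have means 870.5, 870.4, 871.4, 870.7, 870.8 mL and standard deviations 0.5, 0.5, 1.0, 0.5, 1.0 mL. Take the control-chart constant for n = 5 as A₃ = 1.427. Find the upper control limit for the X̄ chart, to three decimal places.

871.759

X̄̄ = (870.5 + 870.4 + 871.4 + 870.7 + 870.8) / 5 = 870.7600
s̄ = (0.5 + 0.5 + 1.0 + 0.5 + 1.0) / 5 = 0.7000
UCL = X̄̄ + A₃·s̄ = 870.7600 + 1.427 × 0.7000 = 871.7589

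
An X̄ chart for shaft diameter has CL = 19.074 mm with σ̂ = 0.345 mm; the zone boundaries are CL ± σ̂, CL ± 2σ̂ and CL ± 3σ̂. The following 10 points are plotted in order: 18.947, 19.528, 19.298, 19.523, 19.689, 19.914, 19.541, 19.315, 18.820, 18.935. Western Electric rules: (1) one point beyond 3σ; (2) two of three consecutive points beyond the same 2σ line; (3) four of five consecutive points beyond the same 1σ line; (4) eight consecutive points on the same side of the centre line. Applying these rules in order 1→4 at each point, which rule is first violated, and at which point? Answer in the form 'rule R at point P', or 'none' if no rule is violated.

rule 3 at point 6

Zone of each point (C = within 1σ̂, B = 1σ̂–2σ̂, A = 2σ̂–3σ̂, * = beyond 3σ̂; sign = side of CL): 1:-C, 2:+B, 3:+C, 4:+B, 5:+B, 6:+A, 7:+B, 8:+C, 9:-C, 10:-C
Rule 3 (four of five consecutive points beyond the same 1σ limit) is satisfied at point 6.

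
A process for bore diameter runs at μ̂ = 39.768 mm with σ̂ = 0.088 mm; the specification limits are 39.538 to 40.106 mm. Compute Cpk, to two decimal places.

0.87

Cpu = (USL − μ̂) / (3σ̂) = (40.106 − 39.768) / (3 × 0.088) = 1.2803; Cpl = (μ̂ − LSL) / (3σ̂) = (39.768 − 39.538) / (3 × 0.088) = 0.8712; Cpk = min(Cpu, Cpl) = 0.8712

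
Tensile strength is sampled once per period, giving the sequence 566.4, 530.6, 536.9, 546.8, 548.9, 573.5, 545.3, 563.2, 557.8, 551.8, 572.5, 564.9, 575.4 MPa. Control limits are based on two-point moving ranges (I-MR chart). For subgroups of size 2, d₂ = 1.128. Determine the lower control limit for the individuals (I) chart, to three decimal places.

517.676

X̄ = (566.4 + 530.6 + 536.9 + 546.8 + 548.9 + 573.5 + 545.3 + 563.2 + 557.8 + 551.8 + 572.5 + 564.9 + 575.4) / 13 = 556.4615
Moving ranges: 35.8, 6.3, 9.9, 2.1, 24.6, 28.2, 17.9, 5.4, 6.0, 20.7, 7.6, 10.5; M̄R̄ = 175.0000 / 12 = 14.5833
LCL = X̄ − 3·M̄R̄/d₂ = 556.4615 − 3 × 14.5833 / 1.128 = 517.6761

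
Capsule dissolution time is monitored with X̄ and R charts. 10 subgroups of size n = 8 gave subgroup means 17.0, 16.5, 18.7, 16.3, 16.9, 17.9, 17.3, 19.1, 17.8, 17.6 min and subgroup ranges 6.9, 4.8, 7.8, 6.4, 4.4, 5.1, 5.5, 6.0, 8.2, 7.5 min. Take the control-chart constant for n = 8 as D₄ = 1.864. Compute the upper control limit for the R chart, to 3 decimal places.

R̄ = (6.9 + 4.8 + 7.8 + 6.4 + 4.4 + 5.1 + 5.5 + 6.0 + 8.2 + 7.5) / 10 = 62.6000 / 10 = 6.2600
UCL_R = D₄·R̄ = 1.864 × 6.2600 = 11.6686

11.669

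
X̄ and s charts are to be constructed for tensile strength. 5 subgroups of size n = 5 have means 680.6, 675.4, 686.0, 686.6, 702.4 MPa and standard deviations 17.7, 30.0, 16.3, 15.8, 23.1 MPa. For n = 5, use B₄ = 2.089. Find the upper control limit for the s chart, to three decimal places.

s̄ = (17.7 + 30.0 + 16.3 + 15.8 + 23.1) / 5 = 20.5800
UCL_s = B₄·s̄ = 2.089 × 20.5800 = 42.9916

42.992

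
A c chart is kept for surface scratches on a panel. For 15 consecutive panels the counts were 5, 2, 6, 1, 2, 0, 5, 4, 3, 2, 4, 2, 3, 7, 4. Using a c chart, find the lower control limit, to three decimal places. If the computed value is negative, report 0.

c̄ = (5 + 2 + 6 + 1 + 2 + 0 + 5 + 4 + 3 + 2 + 4 + 2 + 3 + 7 + 4) / 15 = 50 / 15 = 3.3333
LCL = c̄ − 3√c̄ = 3.3333 − 3 × 1.8257 = -2.1439 → 0 (cannot be negative)

0.000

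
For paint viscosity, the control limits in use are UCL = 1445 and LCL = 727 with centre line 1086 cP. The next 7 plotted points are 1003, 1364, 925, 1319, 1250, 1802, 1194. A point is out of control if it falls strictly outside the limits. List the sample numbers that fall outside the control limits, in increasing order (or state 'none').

6

Compare each point to [727, 1445]: sample 6 = 1802 > UCL.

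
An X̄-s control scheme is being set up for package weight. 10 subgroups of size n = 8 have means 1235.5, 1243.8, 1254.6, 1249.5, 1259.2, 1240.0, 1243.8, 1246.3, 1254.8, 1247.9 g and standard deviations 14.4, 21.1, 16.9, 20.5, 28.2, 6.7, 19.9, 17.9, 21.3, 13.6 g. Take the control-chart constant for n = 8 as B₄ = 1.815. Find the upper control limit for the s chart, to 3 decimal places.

s̄ = (14.4 + 21.1 + 16.9 + 20.5 + 28.2 + 6.7 + 19.9 + 17.9 + 21.3 + 13.6) / 10 = 18.0500
UCL_s = B₄·s̄ = 1.815 × 18.0500 = 32.7608

32.761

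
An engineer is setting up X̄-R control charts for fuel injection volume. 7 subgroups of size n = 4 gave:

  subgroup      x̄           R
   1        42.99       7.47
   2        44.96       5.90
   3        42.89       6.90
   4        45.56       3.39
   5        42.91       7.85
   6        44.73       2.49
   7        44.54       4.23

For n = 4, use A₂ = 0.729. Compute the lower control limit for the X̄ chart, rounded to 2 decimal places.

40.10

X̄̄ = (42.99 + 44.96 + 42.89 + 45.56 + 42.91 + 44.73 + 44.54) / 7 = 308.5800 / 7 = 44.0829
R̄ = (7.47 + 5.90 + 6.90 + 3.39 + 7.85 + 2.49 + 4.23) / 7 = 38.2300 / 7 = 5.4614
LCL = X̄̄ − A₂·R̄ = 44.0829 − 0.729 × 5.4614 = 40.1015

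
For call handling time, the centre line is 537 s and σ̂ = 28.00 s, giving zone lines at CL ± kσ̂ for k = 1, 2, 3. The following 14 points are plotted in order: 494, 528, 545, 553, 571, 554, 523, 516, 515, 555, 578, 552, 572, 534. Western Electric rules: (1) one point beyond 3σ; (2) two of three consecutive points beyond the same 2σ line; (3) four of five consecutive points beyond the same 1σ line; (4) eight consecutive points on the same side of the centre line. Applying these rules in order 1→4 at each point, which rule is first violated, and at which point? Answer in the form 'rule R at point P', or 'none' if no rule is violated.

Zone of each point (C = within 1σ̂, B = 1σ̂–2σ̂, A = 2σ̂–3σ̂, * = beyond 3σ̂; sign = side of CL): 1:-B, 2:-C, 3:+C, 4:+C, 5:+B, 6:+C, 7:-C, 8:-C, 9:-C, 10:+C, 11:+B, 12:+C, 13:+B, 14:-C
No rule fires across all 14 points.

none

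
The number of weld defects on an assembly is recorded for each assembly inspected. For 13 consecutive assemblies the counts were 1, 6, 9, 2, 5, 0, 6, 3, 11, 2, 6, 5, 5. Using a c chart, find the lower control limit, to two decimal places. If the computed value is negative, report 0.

c̄ = (1 + 6 + 9 + 2 + 5 + 0 + 6 + 3 + 11 + 2 + 6 + 5 + 5) / 13 = 61 / 13 = 4.6923
LCL = c̄ − 3√c̄ = 4.6923 − 3 × 2.1662 = -1.8062 → 0 (cannot be negative)

0.00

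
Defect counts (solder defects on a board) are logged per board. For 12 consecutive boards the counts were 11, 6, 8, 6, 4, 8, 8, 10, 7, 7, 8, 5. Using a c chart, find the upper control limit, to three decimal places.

c̄ = (11 + 6 + 8 + 6 + 4 + 8 + 8 + 10 + 7 + 7 + 8 + 5) / 12 = 88 / 12 = 7.3333
UCL = c̄ + 3√c̄ = 7.3333 + 3 × √7.3333 = 7.3333 + 3 × 2.7080 = 15.4574

15.457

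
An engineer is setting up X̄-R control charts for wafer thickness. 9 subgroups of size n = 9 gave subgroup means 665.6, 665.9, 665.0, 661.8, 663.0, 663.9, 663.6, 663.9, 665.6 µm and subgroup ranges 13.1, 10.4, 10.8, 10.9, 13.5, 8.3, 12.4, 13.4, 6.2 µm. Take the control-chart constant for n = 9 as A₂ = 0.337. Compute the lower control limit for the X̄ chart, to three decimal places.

X̄̄ = (665.6 + 665.9 + 665.0 + 661.8 + 663.0 + 663.9 + 663.6 + 663.9 + 665.6) / 9 = 5978.3000 / 9 = 664.2556
R̄ = (13.1 + 10.4 + 10.8 + 10.9 + 13.5 + 8.3 + 12.4 + 13.4 + 6.2) / 9 = 99.0000 / 9 = 11.0000
LCL = X̄̄ − A₂·R̄ = 664.2556 − 0.337 × 11.0000 = 660.5486

660.549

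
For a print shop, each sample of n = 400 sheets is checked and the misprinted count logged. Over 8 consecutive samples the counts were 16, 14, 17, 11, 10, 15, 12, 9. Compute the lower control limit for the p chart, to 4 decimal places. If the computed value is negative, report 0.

0.0059

p̄ = Σdᵢ / (k·n) = 104 / (8 × 400) = 0.03250
LCL = p̄ − 3·√(p̄(1−p̄)/n) = 0.03250 − 3 × 0.00887 = 0.00590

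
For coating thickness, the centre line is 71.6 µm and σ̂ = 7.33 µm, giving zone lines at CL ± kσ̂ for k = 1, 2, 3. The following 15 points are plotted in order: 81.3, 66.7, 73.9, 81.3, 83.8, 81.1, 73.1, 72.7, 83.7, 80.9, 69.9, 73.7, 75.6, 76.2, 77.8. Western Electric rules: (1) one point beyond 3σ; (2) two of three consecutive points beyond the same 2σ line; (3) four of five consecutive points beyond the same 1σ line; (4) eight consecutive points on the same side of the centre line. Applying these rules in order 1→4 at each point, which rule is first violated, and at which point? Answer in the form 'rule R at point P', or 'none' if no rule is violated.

rule 4 at point 10

Zone of each point (C = within 1σ̂, B = 1σ̂–2σ̂, A = 2σ̂–3σ̂, * = beyond 3σ̂; sign = side of CL): 1:+B, 2:-C, 3:+C, 4:+B, 5:+B, 6:+B, 7:+C, 8:+C, 9:+B, 10:+B, 11:-C, 12:+C, 13:+C, 14:+C, 15:+C
Rule 4 (eight consecutive points on the same side of the centre line) is satisfied at point 10.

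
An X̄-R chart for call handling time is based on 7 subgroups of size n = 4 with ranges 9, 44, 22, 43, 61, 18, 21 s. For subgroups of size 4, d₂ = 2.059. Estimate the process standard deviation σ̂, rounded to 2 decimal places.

15.13

R̄ = (9 + 44 + 22 + 43 + 61 + 18 + 21) / 7 = 31.1429
σ̂ = R̄ / d₂ = 31.1429 / 2.059 = 15.1252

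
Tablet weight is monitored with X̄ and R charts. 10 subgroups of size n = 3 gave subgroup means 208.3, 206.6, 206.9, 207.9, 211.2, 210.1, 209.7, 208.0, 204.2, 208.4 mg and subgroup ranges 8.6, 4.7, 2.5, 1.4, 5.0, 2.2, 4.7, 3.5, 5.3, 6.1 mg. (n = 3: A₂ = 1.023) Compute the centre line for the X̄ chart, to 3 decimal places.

208.130

X̄̄ = (208.3 + 206.6 + 206.9 + 207.9 + 211.2 + 210.1 + 209.7 + 208.0 + 204.2 + 208.4) / 10 = 2081.3000 / 10 = 208.1300
CL = X̄̄ = 208.1300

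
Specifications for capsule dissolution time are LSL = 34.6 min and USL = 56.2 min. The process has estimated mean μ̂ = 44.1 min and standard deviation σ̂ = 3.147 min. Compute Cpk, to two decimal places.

1.01

Cpu = (USL − μ̂) / (3σ̂) = (56.2 − 44.1) / (3 × 3.147) = 1.2816; Cpl = (μ̂ − LSL) / (3σ̂) = (44.1 − 34.6) / (3 × 3.147) = 1.0062; Cpk = min(Cpu, Cpl) = 1.0062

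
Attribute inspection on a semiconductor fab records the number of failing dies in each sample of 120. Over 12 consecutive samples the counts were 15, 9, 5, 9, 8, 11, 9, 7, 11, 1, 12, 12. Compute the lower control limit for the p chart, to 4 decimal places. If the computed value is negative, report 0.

p̄ = Σdᵢ / (k·n) = 109 / (12 × 120) = 0.07569
LCL = p̄ − 3·√(p̄(1−p̄)/n) = 0.07569 − 3 × 0.02415 = 0.00326

0.0033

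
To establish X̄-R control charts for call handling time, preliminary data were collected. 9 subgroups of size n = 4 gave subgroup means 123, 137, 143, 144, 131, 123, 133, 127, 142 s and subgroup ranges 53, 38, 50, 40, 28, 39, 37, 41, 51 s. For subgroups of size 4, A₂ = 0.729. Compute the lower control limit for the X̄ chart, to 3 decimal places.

X̄̄ = (123 + 137 + 143 + 144 + 131 + 123 + 133 + 127 + 142) / 9 = 1203.0000 / 9 = 133.6667
R̄ = (53 + 38 + 50 + 40 + 28 + 39 + 37 + 41 + 51) / 9 = 377.0000 / 9 = 41.8889
LCL = X̄̄ − A₂·R̄ = 133.6667 − 0.729 × 41.8889 = 103.1297

103.130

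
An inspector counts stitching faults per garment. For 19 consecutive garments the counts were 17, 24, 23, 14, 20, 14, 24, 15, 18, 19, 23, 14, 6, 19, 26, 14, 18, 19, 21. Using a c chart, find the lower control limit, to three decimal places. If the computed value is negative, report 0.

c̄ = (17 + 24 + 23 + 14 + 20 + 14 + 24 + 15 + 18 + 19 + 23 + 14 + 6 + 19 + 26 + 14 + 18 + 19 + 21) / 19 = 348 / 19 = 18.3158
LCL = c̄ − 3√c̄ = 18.3158 − 3 × 4.2797 = 5.4767

5.477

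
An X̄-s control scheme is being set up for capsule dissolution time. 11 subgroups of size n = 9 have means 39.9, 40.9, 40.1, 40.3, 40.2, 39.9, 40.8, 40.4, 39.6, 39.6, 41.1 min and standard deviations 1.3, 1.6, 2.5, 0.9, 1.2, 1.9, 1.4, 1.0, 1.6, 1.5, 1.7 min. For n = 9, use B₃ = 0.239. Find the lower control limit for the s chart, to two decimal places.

s̄ = (1.3 + 1.6 + 2.5 + 0.9 + 1.2 + 1.9 + 1.4 + 1.0 + 1.6 + 1.5 + 1.7) / 11 = 1.5091
LCL_s = B₃·s̄ = 0.239 × 1.5091 = 0.3607

0.36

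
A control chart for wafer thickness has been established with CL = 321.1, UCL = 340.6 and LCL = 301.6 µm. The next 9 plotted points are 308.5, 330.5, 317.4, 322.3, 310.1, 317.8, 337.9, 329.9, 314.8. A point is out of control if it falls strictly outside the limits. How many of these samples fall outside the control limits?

All 9 points lie within [301.6, 340.6].

0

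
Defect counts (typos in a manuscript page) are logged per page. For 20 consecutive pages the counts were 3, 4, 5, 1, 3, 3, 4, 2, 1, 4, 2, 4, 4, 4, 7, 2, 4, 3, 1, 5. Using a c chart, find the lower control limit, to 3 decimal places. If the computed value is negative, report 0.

0.000

c̄ = (3 + 4 + 5 + 1 + 3 + 3 + 4 + 2 + 1 + 4 + 2 + 4 + 4 + 4 + 7 + 2 + 4 + 3 + 1 + 5) / 20 = 66 / 20 = 3.3000
LCL = c̄ − 3√c̄ = 3.3000 − 3 × 1.8166 = -2.1498 → 0 (cannot be negative)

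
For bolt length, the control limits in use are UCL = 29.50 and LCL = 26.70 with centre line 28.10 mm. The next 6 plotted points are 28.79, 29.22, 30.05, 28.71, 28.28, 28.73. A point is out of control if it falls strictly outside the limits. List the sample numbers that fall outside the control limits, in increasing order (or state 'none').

3

Compare each point to [26.70, 29.50]: sample 3 = 30.05 > UCL.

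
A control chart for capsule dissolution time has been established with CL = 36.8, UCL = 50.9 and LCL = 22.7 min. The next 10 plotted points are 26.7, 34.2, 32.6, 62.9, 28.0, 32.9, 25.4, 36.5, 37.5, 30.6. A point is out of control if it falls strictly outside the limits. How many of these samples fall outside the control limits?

1

Compare each point to [22.7, 50.9]: sample 4 = 62.9 > UCL.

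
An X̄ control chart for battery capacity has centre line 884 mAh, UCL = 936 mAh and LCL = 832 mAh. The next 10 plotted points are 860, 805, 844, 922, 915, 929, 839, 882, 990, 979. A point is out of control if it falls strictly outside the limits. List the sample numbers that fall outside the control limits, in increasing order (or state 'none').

2, 9, 10

Compare each point to [832, 936]: sample 2 = 805 < LCL; sample 9 = 990 > UCL; sample 10 = 979 > UCL.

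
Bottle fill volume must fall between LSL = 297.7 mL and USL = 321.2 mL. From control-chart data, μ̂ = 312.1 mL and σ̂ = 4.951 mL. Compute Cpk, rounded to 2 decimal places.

0.61

Cpu = (USL − μ̂) / (3σ̂) = (321.2 − 312.1) / (3 × 4.951) = 0.6127; Cpl = (μ̂ − LSL) / (3σ̂) = (312.1 − 297.7) / (3 × 4.951) = 0.9695; Cpk = min(Cpu, Cpl) = 0.6127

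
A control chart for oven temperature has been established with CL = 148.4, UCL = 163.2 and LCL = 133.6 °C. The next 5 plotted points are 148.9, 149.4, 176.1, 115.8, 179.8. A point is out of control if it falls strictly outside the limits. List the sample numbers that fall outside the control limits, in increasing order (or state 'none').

3, 4, 5

Compare each point to [133.6, 163.2]: sample 3 = 176.1 > UCL; sample 4 = 115.8 < LCL; sample 5 = 179.8 > UCL.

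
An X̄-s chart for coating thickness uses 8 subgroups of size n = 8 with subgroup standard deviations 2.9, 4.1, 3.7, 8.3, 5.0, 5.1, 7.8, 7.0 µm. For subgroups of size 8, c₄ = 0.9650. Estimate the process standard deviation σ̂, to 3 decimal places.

s̄ = (2.9 + 4.1 + 3.7 + 8.3 + 5.0 + 5.1 + 7.8 + 7.0) / 8 = 5.4875
σ̂ = s̄ / c₄ = 5.4875 / 0.9650 = 5.6865

5.687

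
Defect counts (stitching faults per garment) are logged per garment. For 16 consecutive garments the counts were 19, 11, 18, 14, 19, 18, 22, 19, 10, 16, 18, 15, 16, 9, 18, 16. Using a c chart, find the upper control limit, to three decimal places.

c̄ = (19 + 11 + 18 + 14 + 19 + 18 + 22 + 19 + 10 + 16 + 18 + 15 + 16 + 9 + 18 + 16) / 16 = 258 / 16 = 16.1250
UCL = c̄ + 3√c̄ = 16.1250 + 3 × √16.1250 = 16.1250 + 3 × 4.0156 = 28.1718

28.172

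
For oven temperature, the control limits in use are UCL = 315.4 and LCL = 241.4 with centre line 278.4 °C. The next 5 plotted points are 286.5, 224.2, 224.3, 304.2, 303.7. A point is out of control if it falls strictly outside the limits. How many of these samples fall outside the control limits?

2

Compare each point to [241.4, 315.4]: sample 2 = 224.2 < LCL; sample 3 = 224.3 < LCL.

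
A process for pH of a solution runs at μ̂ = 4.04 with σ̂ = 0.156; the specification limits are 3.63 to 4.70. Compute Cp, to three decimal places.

Cp = (USL − LSL) / (6σ̂) = (4.70 − 3.63) / (6 × 0.156) = 1.0700 / 0.9360 = 1.1432

1.143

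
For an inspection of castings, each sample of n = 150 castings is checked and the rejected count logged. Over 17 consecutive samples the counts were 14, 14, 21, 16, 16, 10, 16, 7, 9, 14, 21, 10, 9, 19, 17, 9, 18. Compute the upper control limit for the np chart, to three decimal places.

p̄ = Σdᵢ / (k·n) = 240 / (17 × 150) = 0.09412
UCL = np̄ + 3·√(np̄(1−p̄)) = 14.1176 + 3 × √(14.1176×0.90588) = 14.1176 + 3 × 3.5762 = 24.8461

24.846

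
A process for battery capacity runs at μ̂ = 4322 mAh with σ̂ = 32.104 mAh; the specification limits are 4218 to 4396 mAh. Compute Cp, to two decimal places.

Cp = (USL − LSL) / (6σ̂) = (4396 − 4218) / (6 × 32.104) = 178.0000 / 192.6240 = 0.9241

0.92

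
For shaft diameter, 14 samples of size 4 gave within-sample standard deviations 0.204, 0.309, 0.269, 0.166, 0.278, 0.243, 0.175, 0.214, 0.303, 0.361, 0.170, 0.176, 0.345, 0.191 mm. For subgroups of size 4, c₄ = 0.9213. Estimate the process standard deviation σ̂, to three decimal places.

0.264

s̄ = (0.204 + 0.309 + 0.269 + 0.166 + 0.278 + 0.243 + 0.175 + 0.214 + 0.303 + 0.361 + 0.170 + 0.176 + 0.345 + 0.191) / 14 = 0.2431
σ̂ = s̄ / c₄ = 0.2431 / 0.9213 = 0.2639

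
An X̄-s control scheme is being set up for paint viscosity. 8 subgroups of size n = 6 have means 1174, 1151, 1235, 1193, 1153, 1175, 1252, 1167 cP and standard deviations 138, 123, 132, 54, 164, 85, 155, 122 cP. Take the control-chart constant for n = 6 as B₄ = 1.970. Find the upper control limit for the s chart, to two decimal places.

s̄ = (138 + 123 + 132 + 54 + 164 + 85 + 155 + 122) / 8 = 121.6250
UCL_s = B₄·s̄ = 1.970 × 121.6250 = 239.6012

239.60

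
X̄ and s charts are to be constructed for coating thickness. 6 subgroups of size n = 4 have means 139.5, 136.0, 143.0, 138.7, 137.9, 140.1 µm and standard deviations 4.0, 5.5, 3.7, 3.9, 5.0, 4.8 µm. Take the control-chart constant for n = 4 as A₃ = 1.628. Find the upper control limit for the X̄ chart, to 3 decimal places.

146.499

X̄̄ = (139.5 + 136.0 + 143.0 + 138.7 + 137.9 + 140.1) / 6 = 139.2000
s̄ = (4.0 + 5.5 + 3.7 + 3.9 + 5.0 + 4.8) / 6 = 4.4833
UCL = X̄̄ + A₃·s̄ = 139.2000 + 1.628 × 4.4833 = 146.4989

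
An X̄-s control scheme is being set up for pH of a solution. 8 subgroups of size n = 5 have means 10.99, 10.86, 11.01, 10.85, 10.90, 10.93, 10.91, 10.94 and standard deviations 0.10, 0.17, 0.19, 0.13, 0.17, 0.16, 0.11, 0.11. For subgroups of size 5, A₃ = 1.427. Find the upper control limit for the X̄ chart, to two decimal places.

X̄̄ = (10.99 + 10.86 + 11.01 + 10.85 + 10.90 + 10.93 + 10.91 + 10.94) / 8 = 10.9238
s̄ = (0.10 + 0.17 + 0.19 + 0.13 + 0.17 + 0.16 + 0.11 + 0.11) / 8 = 0.1425
UCL = X̄̄ + A₃·s̄ = 10.9238 + 1.427 × 0.1425 = 11.1271

11.13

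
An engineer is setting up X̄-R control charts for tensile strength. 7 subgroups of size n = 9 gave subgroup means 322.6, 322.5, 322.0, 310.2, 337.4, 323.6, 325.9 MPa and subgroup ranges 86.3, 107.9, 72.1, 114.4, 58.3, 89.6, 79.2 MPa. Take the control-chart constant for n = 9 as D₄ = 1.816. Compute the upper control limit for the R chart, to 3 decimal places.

R̄ = (86.3 + 107.9 + 72.1 + 114.4 + 58.3 + 89.6 + 79.2) / 7 = 607.8000 / 7 = 86.8286
UCL_R = D₄·R̄ = 1.816 × 86.8286 = 157.6807

157.681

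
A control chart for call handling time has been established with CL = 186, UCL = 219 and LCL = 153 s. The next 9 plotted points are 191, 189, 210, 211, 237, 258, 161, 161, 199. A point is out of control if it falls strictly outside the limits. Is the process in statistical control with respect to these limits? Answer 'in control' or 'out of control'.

Compare each point to [153, 219]: sample 5 = 237 > UCL; sample 6 = 258 > UCL.

out of control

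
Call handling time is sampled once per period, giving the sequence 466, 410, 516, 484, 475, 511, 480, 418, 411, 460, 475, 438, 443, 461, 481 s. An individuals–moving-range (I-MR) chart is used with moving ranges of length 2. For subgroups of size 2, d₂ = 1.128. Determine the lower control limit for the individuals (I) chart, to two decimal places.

370.18

X̄ = (466 + 410 + 516 + 484 + 475 + 511 + 480 + 418 + 411 + 460 + 475 + 438 + 443 + 461 + 481) / 15 = 461.9333
Moving ranges: 56, 106, 32, 9, 36, 31, 62, 7, 49, 15, 37, 5, 18, 20; M̄R̄ = 483.0000 / 14 = 34.5000
LCL = X̄ − 3·M̄R̄/d₂ = 461.9333 − 3 × 34.5000 / 1.128 = 370.1780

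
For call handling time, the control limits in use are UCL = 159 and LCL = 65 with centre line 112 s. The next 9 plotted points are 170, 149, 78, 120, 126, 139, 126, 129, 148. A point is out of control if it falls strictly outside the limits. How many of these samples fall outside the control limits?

1

Compare each point to [65, 159]: sample 1 = 170 > UCL.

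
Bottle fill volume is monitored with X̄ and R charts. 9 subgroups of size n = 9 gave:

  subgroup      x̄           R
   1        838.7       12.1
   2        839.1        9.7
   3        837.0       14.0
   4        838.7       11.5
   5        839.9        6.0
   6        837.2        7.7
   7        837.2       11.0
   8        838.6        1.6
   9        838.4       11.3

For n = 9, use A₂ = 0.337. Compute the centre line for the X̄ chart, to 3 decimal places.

838.311

X̄̄ = (838.7 + 839.1 + 837.0 + 838.7 + 839.9 + 837.2 + 837.2 + 838.6 + 838.4) / 9 = 7544.8000 / 9 = 838.3111
CL = X̄̄ = 838.3111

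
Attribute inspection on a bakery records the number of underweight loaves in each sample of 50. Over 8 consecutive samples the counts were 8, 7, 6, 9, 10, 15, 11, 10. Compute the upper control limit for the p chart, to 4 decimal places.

p̄ = Σdᵢ / (k·n) = 76 / (8 × 50) = 0.19000
UCL = p̄ + 3·√(p̄(1−p̄)/n) = 0.19000 + 3 × √(0.19000×0.81000/50) = 0.19000 + 3 × 0.05548 = 0.35644

0.3564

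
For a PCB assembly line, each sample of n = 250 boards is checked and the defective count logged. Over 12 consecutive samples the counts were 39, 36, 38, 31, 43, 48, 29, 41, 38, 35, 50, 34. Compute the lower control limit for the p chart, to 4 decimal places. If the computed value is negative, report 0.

p̄ = Σdᵢ / (k·n) = 462 / (12 × 250) = 0.15400
LCL = p̄ − 3·√(p̄(1−p̄)/n) = 0.15400 − 3 × 0.02283 = 0.08551

0.0855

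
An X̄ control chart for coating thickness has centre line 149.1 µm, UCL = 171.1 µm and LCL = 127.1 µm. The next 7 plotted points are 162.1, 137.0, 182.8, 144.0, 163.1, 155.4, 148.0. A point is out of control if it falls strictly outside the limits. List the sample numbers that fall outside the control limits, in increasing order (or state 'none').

3

Compare each point to [127.1, 171.1]: sample 3 = 182.8 > UCL.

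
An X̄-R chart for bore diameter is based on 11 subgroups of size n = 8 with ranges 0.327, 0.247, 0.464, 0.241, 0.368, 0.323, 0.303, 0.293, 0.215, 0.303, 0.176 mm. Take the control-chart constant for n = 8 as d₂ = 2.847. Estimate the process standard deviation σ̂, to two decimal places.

0.10

R̄ = (0.327 + 0.247 + 0.464 + 0.241 + 0.368 + 0.323 + 0.303 + 0.293 + 0.215 + 0.303 + 0.176) / 11 = 0.2964
σ̂ = R̄ / d₂ = 0.2964 / 2.847 = 0.1041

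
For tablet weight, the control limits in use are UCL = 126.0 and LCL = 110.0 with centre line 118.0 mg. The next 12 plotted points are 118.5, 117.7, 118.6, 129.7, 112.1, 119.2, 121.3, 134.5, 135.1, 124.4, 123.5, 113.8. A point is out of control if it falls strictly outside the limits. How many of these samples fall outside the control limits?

Compare each point to [110.0, 126.0]: sample 4 = 129.7 > UCL; sample 8 = 134.5 > UCL; sample 9 = 135.1 > UCL.

3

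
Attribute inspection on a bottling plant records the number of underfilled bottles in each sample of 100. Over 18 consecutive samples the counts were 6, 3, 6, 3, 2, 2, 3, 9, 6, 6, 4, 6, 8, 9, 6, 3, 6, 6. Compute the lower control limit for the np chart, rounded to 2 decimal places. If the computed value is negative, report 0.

0.00

p̄ = Σdᵢ / (k·n) = 94 / (18 × 100) = 0.05222
LCL = np̄ − 3·√(np̄(1−p̄)) = 5.2222 − 3 × 2.2247 = -1.4520 → 0 (negative, so LCL = 0)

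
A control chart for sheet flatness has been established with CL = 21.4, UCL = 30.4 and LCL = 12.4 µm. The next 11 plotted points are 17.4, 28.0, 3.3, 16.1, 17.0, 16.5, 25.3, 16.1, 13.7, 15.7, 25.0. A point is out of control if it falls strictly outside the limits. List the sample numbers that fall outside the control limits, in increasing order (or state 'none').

Compare each point to [12.4, 30.4]: sample 3 = 3.3 < LCL.

3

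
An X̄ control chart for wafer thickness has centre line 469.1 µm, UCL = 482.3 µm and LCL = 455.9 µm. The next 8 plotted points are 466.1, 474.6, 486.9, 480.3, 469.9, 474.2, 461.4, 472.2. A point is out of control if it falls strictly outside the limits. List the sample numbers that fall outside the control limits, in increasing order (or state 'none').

3

Compare each point to [455.9, 482.3]: sample 3 = 486.9 > UCL.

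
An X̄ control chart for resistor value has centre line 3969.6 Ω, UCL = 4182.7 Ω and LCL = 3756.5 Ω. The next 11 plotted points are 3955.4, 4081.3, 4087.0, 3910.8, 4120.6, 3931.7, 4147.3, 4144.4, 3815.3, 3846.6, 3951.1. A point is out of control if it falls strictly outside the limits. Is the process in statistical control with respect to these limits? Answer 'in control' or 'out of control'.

All 11 points lie within [3756.5, 4182.7].

in control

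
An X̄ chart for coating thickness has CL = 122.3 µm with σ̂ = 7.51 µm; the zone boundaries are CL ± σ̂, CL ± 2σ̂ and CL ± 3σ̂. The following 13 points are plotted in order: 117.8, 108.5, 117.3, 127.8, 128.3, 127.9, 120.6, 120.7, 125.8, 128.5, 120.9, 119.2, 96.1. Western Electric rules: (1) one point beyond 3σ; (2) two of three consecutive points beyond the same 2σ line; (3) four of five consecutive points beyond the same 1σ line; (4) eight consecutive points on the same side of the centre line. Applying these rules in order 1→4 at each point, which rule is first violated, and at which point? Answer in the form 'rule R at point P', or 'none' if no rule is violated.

Zone of each point (C = within 1σ̂, B = 1σ̂–2σ̂, A = 2σ̂–3σ̂, * = beyond 3σ̂; sign = side of CL): 1:-C, 2:-B, 3:-C, 4:+C, 5:+C, 6:+C, 7:-C, 8:-C, 9:+C, 10:+C, 11:-C, 12:-C, 13:-*
Rule 1 (one point beyond the 3σ limits) is satisfied at point 13.

rule 1 at point 13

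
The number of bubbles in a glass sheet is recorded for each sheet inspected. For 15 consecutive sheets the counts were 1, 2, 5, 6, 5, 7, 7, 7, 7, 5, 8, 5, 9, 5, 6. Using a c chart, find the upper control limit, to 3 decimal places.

c̄ = (1 + 2 + 5 + 6 + 5 + 7 + 7 + 7 + 7 + 5 + 8 + 5 + 9 + 5 + 6) / 15 = 85 / 15 = 5.6667
UCL = c̄ + 3√c̄ = 5.6667 + 3 × √5.6667 = 5.6667 + 3 × 2.3805 = 12.8081

12.808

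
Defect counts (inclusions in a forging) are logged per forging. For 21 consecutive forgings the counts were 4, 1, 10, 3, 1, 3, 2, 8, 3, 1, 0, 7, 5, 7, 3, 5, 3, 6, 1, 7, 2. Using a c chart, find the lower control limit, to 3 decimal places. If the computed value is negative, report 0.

c̄ = (4 + 1 + 10 + 3 + 1 + 3 + 2 + 8 + 3 + 1 + 0 + 7 + 5 + 7 + 3 + 5 + 3 + 6 + 1 + 7 + 2) / 21 = 82 / 21 = 3.9048
LCL = c̄ − 3√c̄ = 3.9048 − 3 × 1.9760 = -2.0234 → 0 (cannot be negative)

0.000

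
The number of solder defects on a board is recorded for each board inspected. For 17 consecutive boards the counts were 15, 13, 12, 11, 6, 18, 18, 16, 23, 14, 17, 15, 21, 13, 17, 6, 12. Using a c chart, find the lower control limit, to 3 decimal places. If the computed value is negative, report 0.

c̄ = (15 + 13 + 12 + 11 + 6 + 18 + 18 + 16 + 23 + 14 + 17 + 15 + 21 + 13 + 17 + 6 + 12) / 17 = 247 / 17 = 14.5294
LCL = c̄ − 3√c̄ = 14.5294 − 3 × 3.8117 = 3.0942

3.094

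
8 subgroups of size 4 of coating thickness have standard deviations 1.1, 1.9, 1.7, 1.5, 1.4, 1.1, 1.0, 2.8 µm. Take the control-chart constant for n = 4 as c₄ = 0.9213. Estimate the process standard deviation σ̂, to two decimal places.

s̄ = (1.1 + 1.9 + 1.7 + 1.5 + 1.4 + 1.1 + 1.0 + 2.8) / 8 = 1.5625
σ̂ = s̄ / c₄ = 1.5625 / 0.9213 = 1.6960

1.70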